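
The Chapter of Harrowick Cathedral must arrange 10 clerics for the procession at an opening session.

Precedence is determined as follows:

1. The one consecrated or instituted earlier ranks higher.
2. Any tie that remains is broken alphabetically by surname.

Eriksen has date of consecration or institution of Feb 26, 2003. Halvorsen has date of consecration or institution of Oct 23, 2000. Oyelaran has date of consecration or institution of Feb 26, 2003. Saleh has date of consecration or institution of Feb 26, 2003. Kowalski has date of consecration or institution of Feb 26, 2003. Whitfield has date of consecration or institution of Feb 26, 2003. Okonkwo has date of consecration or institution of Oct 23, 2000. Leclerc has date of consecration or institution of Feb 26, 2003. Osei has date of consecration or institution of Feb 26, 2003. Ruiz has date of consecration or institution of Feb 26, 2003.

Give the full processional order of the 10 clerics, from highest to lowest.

By date of consecration or institution (earlier first): Halvorsen and Okonkwo (both Oct 23, 2000); then Eriksen, Kowalski, Leclerc, Osei, Oyelaran, Ruiz, Saleh and Whitfield (each Feb 26, 2003).
Among Halvorsen and Okonkwo, alphabetically by surname: Halvorsen before Okonkwo.
Among Eriksen, Kowalski, Leclerc, Osei, Oyelaran, Ruiz, Saleh and Whitfield, alphabetically by surname: Eriksen before Kowalski before Leclerc before Osei before Oyelaran before Ruiz before Saleh before Whitfield.
Full order: Halvorsen, Okonkwo, Eriksen, Kowalski, Leclerc, Osei, Oyelaran, Ruiz, Saleh, Whitfield.

Halvorsen, Okonkwo, Eriksen, Kowalski, Leclerc, Osei, Oyelaran, Ruiz, Saleh, Whitfield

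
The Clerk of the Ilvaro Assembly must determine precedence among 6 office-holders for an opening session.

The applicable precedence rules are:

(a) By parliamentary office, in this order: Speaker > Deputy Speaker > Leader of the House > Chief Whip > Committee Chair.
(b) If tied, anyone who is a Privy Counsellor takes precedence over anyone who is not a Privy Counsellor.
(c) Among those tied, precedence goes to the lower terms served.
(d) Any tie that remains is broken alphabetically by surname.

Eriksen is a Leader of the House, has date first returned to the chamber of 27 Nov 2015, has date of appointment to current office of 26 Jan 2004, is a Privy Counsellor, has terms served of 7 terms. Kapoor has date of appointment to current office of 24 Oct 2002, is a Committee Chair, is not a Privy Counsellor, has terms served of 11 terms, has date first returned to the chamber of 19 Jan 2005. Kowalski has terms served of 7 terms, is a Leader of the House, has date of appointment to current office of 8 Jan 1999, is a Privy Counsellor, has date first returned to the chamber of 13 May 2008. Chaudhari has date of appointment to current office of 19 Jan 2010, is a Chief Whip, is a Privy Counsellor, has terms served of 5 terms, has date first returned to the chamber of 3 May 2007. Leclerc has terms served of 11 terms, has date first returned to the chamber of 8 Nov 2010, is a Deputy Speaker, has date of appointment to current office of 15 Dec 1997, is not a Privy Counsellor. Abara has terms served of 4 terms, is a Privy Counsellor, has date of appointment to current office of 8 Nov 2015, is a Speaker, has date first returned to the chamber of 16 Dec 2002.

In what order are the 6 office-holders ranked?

Abara, Leclerc, Eriksen, Kowalski, Chaudhari, Kapoor

By parliamentary office: Abara (Speaker); then Leclerc (Deputy Speaker); then Eriksen and Kowalski (Leader of the House); then Chaudhari (Chief Whip); then Kapoor (Committee Chair).
Eriksen and Kowalski are each a Privy Counsellor, so the next rule applies.
Eriksen and Kowalski both have terms served 7 terms, so the next rule applies.
Among Eriksen and Kowalski, alphabetically by surname: Eriksen before Kowalski.
Full order: Abara, Leclerc, Eriksen, Kowalski, Chaudhari, Kapoor.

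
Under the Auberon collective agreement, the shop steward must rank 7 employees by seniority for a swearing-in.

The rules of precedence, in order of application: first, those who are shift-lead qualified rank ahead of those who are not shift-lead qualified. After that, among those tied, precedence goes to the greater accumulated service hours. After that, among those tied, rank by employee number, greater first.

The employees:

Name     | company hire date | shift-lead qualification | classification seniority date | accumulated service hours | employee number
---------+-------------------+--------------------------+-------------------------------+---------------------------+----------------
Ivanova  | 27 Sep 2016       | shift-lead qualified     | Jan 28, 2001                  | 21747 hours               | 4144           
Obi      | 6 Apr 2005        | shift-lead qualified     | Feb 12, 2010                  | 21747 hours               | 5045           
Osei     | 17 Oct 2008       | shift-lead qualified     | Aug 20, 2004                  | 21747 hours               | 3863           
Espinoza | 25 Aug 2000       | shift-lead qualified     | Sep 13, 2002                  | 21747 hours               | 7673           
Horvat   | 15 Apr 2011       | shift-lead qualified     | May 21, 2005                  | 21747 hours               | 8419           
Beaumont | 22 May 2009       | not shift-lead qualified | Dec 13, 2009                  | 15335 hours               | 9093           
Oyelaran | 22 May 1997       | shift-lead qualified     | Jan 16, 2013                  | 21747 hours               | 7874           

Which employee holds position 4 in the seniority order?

Obi

By the first rule: Horvat, Oyelaran, Espinoza, Obi, Ivanova and Osei (each shift-lead qualified); then Beaumont (not shift-lead qualified).
Horvat, Oyelaran, Espinoza, Obi, Ivanova and Osei all have accumulated service hours 21747 hours, so the next rule applies.
Among Horvat, Oyelaran, Espinoza, Obi, Ivanova and Osei, by employee number (higher first): Horvat (8419) before Oyelaran (7874) before Espinoza (7673) before Obi (5045) before Ivanova (4144) before Osei (3863).
Order: Horvat, Oyelaran, Espinoza, Obi, Ivanova, Osei, Beaumont.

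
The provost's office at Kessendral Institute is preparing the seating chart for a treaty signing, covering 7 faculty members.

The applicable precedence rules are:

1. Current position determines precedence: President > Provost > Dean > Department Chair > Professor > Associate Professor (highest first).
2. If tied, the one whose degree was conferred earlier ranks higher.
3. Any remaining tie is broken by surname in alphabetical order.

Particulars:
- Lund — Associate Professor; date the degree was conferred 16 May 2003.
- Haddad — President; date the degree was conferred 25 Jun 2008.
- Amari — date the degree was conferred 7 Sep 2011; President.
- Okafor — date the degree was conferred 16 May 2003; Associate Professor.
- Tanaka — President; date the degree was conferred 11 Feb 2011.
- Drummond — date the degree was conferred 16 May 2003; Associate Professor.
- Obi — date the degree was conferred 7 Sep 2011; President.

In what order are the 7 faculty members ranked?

Haddad, Tanaka, Amari, Obi, Drummond, Lund, Okafor

By current position: Haddad, Tanaka, Amari and Obi (President); then Drummond, Lund and Okafor (Associate Professor).
Among Haddad, Tanaka, Amari and Obi, by date the degree was conferred (earlier first): Haddad (25 Jun 2008) before Tanaka (11 Feb 2011) before Amari and Obi (7 Sep 2011).
Among Amari and Obi, alphabetically by surname: Amari before Obi.
Drummond, Lund and Okafor all have date the degree was conferred 16 May 2003, so the next rule applies.
Among Drummond, Lund and Okafor, alphabetically by surname: Drummond before Lund before Okafor.
Full order: Haddad, Tanaka, Amari, Obi, Drummond, Lund, Okafor.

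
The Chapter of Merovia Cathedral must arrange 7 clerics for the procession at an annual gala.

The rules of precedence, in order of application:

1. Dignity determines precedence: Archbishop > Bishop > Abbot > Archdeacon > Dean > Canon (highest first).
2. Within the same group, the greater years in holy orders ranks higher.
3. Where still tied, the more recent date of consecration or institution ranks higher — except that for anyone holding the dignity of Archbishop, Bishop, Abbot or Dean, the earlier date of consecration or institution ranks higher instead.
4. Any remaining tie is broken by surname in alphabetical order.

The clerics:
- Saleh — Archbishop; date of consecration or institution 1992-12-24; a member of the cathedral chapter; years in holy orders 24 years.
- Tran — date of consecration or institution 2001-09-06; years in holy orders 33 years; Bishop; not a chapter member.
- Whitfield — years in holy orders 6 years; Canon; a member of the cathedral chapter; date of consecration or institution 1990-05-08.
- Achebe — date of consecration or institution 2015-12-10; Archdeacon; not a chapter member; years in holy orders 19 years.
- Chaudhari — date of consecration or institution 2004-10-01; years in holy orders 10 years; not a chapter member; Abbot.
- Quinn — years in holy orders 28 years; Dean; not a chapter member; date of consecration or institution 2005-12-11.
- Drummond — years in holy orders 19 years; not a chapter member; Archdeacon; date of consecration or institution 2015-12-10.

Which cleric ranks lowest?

By dignity: Saleh (Archbishop); then Tran (Bishop); then Chaudhari (Abbot); then Achebe and Drummond (Archdeacon); then Quinn (Dean); then Whitfield (Canon).
Achebe and Drummond both have years in holy orders 19 years, so the next rule applies.
Achebe and Drummond both have date of consecration or institution 2015-12-10, so the next rule applies.
Among Achebe and Drummond, alphabetically by surname: Achebe before Drummond.
Order: Saleh, Tran, Chaudhari, Achebe, Drummond, Quinn, Whitfield.

Whitfield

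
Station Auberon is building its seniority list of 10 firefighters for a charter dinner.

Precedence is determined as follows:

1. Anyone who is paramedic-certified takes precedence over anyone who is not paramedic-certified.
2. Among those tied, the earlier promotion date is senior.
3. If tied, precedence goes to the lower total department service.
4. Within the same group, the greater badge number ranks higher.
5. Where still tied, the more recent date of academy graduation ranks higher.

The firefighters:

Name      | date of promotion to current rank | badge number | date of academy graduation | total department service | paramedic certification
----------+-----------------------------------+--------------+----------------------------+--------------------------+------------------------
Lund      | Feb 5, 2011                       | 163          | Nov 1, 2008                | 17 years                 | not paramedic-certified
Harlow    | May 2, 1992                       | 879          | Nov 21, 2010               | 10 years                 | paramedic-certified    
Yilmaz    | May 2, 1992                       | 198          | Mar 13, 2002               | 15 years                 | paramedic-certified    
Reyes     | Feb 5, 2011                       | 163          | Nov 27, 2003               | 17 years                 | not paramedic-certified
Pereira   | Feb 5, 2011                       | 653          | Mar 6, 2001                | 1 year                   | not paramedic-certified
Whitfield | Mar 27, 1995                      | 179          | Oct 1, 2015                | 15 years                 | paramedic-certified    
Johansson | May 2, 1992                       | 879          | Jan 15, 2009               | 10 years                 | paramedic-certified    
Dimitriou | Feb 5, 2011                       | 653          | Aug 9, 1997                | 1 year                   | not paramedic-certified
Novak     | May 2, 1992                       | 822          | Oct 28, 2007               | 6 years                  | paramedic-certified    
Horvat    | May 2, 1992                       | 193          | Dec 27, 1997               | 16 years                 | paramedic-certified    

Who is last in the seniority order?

Reyes

By the first rule: Novak, Harlow, Johansson, Yilmaz, Horvat and Whitfield (each paramedic-certified); then Pereira, Dimitriou, Lund and Reyes (each not paramedic-certified).
Among Novak, Harlow, Johansson, Yilmaz, Horvat and Whitfield, by date of promotion to current rank (earlier first): Novak, Harlow, Johansson, Yilmaz and Horvat (May 2, 1992) before Whitfield (Mar 27, 1995).
Among Novak, Harlow, Johansson, Yilmaz and Horvat, by total department service (lower first): Novak (6 years) before Harlow and Johansson (10 years) before Yilmaz (15 years) before Horvat (16 years).
Harlow and Johansson both have badge number 879, so the next rule applies.
Among Harlow and Johansson, by date of academy graduation (later first): Harlow (Nov 21, 2010) before Johansson (Jan 15, 2009).
Pereira, Dimitriou, Lund and Reyes all have date of promotion to current rank Feb 5, 2011, so the next rule applies.
Among Pereira, Dimitriou, Lund and Reyes, by total department service (lower first): Pereira and Dimitriou (1 year) before Lund and Reyes (17 years).
Pereira and Dimitriou both have badge number 653, so the next rule applies.
Among Pereira and Dimitriou, by date of academy graduation (later first): Pereira (Mar 6, 2001) before Dimitriou (Aug 9, 1997).
Lund and Reyes both have badge number 163, so the next rule applies.
Among Lund and Reyes, by date of academy graduation (later first): Lund (Nov 1, 2008) before Reyes (Nov 27, 2003).
Order: Novak, Harlow, Johansson, Yilmaz, Horvat, Whitfield, Pereira, Dimitriou, Lund, Reyes.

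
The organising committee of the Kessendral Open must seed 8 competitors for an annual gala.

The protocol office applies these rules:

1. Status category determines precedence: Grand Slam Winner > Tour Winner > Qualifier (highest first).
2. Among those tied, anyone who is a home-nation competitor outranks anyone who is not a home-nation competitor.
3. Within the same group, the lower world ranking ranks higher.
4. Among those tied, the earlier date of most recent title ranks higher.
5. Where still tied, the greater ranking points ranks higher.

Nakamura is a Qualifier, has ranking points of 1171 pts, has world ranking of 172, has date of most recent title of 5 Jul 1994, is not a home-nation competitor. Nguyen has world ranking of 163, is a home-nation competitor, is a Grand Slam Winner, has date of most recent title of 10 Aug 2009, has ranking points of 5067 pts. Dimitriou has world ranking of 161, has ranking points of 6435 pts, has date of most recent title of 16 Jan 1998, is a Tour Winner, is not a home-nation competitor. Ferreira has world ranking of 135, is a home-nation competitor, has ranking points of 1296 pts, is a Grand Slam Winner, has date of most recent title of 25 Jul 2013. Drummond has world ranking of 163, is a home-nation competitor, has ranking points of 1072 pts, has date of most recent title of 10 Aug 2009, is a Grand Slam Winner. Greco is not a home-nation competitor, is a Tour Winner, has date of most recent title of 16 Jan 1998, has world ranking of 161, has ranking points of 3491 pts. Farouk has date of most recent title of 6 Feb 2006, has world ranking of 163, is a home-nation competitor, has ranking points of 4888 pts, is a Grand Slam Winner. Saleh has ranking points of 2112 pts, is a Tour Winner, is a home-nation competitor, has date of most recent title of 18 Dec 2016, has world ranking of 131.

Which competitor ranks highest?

By status category: Ferreira, Farouk, Nguyen and Drummond (Grand Slam Winner); then Saleh, Dimitriou and Greco (Tour Winner); then Nakamura (Qualifier).
Ferreira, Farouk, Nguyen and Drummond are each a home-nation competitor, so the next rule applies.
Among Ferreira, Farouk, Nguyen and Drummond, by world ranking (lower first): Ferreira (135) before Farouk, Nguyen and Drummond (163).
Among Farouk, Nguyen and Drummond, by date of most recent title (earlier first): Farouk (6 Feb 2006) before Nguyen and Drummond (10 Aug 2009).
Among Nguyen and Drummond, by ranking points (higher first): Nguyen (5067 pts) before Drummond (1072 pts).
Among Saleh, Dimitriou and Greco, a home-nation competitor before not a home-nation competitor: Saleh (a home-nation competitor) before Dimitriou and Greco (not a home-nation competitor).
Dimitriou and Greco both have world ranking 161, so the next rule applies.
Dimitriou and Greco both have date of most recent title 16 Jan 1998, so the next rule applies.
Among Dimitriou and Greco, by ranking points (higher first): Dimitriou (6435 pts) before Greco (3491 pts).
Order: Ferreira, Farouk, Nguyen, Drummond, Saleh, Dimitriou, Greco, Nakamura.

Ferreira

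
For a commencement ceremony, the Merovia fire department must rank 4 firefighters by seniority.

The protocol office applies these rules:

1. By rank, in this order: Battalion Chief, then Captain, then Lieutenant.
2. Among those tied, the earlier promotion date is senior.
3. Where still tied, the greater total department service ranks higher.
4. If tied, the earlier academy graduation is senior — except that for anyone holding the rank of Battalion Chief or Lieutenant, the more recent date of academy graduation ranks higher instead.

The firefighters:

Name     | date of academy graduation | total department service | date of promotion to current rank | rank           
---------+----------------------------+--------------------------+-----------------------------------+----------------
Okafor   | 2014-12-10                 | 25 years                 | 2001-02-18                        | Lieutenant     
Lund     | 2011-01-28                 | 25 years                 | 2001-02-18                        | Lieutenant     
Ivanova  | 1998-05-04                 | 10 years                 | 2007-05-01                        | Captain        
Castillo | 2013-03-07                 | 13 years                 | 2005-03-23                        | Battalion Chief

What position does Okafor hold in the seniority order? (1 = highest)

3

By rank: Castillo (Battalion Chief); then Ivanova (Captain); then Okafor and Lund (Lieutenant).
Okafor and Lund both have date of promotion to current rank 2001-02-18, so the next rule applies.
Okafor and Lund both have total department service 25 years, so the next rule applies.
Among Okafor and Lund, by date of academy graduation (later first) (reversed rule for this group): Okafor (2014-12-10) before Lund (2011-01-28).
Order: Castillo, Ivanova, Okafor, Lund. So position 3.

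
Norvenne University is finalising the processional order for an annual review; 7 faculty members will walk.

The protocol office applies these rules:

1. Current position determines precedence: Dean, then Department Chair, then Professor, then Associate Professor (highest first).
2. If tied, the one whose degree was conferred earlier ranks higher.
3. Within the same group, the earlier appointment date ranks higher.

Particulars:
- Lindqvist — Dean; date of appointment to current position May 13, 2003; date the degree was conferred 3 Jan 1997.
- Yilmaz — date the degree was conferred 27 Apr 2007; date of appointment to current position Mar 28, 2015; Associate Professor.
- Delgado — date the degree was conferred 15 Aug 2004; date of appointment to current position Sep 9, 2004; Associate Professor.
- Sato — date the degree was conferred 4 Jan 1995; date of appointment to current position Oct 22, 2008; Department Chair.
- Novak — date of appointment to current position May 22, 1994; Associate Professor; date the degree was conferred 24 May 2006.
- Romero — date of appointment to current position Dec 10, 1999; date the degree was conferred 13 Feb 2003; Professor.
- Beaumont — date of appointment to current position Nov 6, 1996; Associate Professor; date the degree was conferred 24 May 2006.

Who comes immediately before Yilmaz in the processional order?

By current position: Lindqvist (Dean); then Sato (Department Chair); then Romero (Professor); then Delgado, Novak, Beaumont and Yilmaz (Associate Professor).
Among Delgado, Novak, Beaumont and Yilmaz, by date the degree was conferred (earlier first): Delgado (15 Aug 2004) before Novak and Beaumont (24 May 2006) before Yilmaz (27 Apr 2007).
Among Novak and Beaumont, by date of appointment to current position (earlier first): Novak (May 22, 1994) before Beaumont (Nov 6, 1996).
Order: Lindqvist, Sato, Romero, Delgado, Novak, Beaumont, Yilmaz.

Beaumont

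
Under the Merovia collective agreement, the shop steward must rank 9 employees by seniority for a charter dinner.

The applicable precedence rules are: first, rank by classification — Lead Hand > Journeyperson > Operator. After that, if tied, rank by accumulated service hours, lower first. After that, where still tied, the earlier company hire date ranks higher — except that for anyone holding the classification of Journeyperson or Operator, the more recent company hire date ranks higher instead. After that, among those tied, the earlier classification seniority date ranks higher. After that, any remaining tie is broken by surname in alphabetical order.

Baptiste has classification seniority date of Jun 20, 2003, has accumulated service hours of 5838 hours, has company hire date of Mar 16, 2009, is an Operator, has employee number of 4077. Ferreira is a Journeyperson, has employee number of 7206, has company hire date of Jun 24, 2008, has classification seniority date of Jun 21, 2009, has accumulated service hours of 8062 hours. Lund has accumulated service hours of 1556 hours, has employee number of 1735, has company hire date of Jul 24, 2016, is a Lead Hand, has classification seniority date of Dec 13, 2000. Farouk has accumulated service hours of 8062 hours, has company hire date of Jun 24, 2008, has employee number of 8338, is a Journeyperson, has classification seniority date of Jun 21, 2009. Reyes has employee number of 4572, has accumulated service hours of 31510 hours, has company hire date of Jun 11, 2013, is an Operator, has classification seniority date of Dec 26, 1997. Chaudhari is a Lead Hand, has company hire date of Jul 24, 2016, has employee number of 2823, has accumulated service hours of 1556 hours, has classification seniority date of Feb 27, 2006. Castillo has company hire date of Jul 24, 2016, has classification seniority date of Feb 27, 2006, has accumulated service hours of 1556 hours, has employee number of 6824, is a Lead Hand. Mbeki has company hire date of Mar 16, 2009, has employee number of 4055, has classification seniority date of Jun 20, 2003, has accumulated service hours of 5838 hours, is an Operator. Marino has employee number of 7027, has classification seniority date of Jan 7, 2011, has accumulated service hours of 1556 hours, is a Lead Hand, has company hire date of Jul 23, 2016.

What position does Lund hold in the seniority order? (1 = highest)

2

By classification: Marino, Lund, Castillo and Chaudhari (Lead Hand); then Farouk and Ferreira (Journeyperson); then Baptiste, Mbeki and Reyes (Operator).
Marino, Lund, Castillo and Chaudhari all have accumulated service hours 1556 hours, so the next rule applies.
Among Marino, Lund, Castillo and Chaudhari, by company hire date (earlier first): Marino (Jul 23, 2016) before Lund, Castillo and Chaudhari (Jul 24, 2016).
Among Lund, Castillo and Chaudhari, by classification seniority date (earlier first): Lund (Dec 13, 2000) before Castillo and Chaudhari (Feb 27, 2006).
Among Castillo and Chaudhari, alphabetically by surname: Castillo before Chaudhari.
Farouk and Ferreira both have accumulated service hours 8062 hours, so the next rule applies.
Farouk and Ferreira both have company hire date Jun 24, 2008, so the next rule applies.
Farouk and Ferreira both have classification seniority date Jun 21, 2009, so the next rule applies.
Among Farouk and Ferreira, alphabetically by surname: Farouk before Ferreira.
Among Baptiste, Mbeki and Reyes, by accumulated service hours (lower first): Baptiste and Mbeki (5838 hours) before Reyes (31510 hours).
Baptiste and Mbeki both have company hire date Mar 16, 2009, so the next rule applies.
Baptiste and Mbeki both have classification seniority date Jun 20, 2003, so the next rule applies.
Among Baptiste and Mbeki, alphabetically by surname: Baptiste before Mbeki.
Order: Marino, Lund, Castillo, Chaudhari, Farouk, Ferreira, Baptiste, Mbeki, Reyes. So position 2.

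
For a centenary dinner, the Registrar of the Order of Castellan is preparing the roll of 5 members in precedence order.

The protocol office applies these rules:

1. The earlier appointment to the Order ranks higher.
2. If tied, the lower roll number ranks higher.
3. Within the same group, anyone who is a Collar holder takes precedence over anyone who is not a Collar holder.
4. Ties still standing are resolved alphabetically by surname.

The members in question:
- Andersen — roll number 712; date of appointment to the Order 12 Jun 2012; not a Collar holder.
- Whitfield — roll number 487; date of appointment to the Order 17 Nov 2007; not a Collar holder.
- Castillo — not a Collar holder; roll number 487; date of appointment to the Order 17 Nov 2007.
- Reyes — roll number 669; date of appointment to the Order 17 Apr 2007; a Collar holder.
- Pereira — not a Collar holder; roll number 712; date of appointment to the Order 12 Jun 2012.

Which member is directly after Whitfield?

By date of appointment to the Order (earlier first): Reyes (17 Apr 2007); then Castillo and Whitfield (both 17 Nov 2007); then Andersen and Pereira (both 12 Jun 2012).
Castillo and Whitfield both have roll number 487, so the next rule applies.
Castillo and Whitfield are each not a Collar holder, so the next rule applies.
Among Castillo and Whitfield, alphabetically by surname: Castillo before Whitfield.
Andersen and Pereira both have roll number 712, so the next rule applies.
Andersen and Pereira are each not a Collar holder, so the next rule applies.
Among Andersen and Pereira, alphabetically by surname: Andersen before Pereira.
Order: Reyes, Castillo, Whitfield, Andersen, Pereira.

Andersen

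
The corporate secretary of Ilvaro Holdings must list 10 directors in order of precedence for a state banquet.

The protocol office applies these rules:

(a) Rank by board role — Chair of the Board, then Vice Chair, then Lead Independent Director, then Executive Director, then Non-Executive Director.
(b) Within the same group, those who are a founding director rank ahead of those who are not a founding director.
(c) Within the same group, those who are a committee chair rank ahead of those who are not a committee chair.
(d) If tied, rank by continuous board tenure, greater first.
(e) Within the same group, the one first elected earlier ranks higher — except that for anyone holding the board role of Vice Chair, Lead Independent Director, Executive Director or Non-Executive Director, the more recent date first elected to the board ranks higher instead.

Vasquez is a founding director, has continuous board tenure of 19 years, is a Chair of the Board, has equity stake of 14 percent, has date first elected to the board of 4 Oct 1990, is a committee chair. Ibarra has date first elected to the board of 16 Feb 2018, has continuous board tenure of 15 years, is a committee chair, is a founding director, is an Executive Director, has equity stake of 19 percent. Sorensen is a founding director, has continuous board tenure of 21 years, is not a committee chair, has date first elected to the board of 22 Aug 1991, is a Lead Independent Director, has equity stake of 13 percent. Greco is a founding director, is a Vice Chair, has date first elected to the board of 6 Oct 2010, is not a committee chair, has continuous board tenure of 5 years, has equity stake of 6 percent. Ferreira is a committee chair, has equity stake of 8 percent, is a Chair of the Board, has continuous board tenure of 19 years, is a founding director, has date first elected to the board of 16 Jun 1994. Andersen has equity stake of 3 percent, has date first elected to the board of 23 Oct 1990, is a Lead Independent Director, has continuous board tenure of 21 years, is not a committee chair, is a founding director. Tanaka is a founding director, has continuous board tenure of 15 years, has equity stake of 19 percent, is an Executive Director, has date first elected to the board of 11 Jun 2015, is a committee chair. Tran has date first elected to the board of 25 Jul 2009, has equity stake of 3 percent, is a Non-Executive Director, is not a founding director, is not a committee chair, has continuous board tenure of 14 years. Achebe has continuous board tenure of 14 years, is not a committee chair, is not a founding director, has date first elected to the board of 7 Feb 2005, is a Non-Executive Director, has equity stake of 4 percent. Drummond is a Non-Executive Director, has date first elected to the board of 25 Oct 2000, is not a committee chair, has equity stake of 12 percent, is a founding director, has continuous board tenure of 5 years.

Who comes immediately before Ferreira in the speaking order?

By board role: Vasquez and Ferreira (Chair of the Board); then Greco (Vice Chair); then Sorensen and Andersen (Lead Independent Director); then Ibarra and Tanaka (Executive Director); then Drummond, Tran and Achebe (Non-Executive Director).
Vasquez and Ferreira are each a founding director, so the next rule applies.
Vasquez and Ferreira are each a committee chair, so the next rule applies.
Vasquez and Ferreira both have continuous board tenure 19 years, so the next rule applies.
Among Vasquez and Ferreira, by date first elected to the board (earlier first): Vasquez (4 Oct 1990) before Ferreira (16 Jun 1994).
Sorensen and Andersen are each a founding director, so the next rule applies.
Sorensen and Andersen are each not a committee chair, so the next rule applies.
Sorensen and Andersen both have continuous board tenure 21 years, so the next rule applies.
Among Sorensen and Andersen, by date first elected to the board (later first) (reversed rule for this group): Sorensen (22 Aug 1991) before Andersen (23 Oct 1990).
Ibarra and Tanaka are each a founding director, so the next rule applies.
Ibarra and Tanaka are each a committee chair, so the next rule applies.
Ibarra and Tanaka both have continuous board tenure 15 years, so the next rule applies.
Among Ibarra and Tanaka, by date first elected to the board (later first) (reversed rule for this group): Ibarra (16 Feb 2018) before Tanaka (11 Jun 2015).
Among Drummond, Tran and Achebe, a founding director before not a founding director: Drummond (a founding director) before Tran and Achebe (not a founding director).
Tran and Achebe are each not a committee chair, so the next rule applies.
Tran and Achebe both have continuous board tenure 14 years, so the next rule applies.
Among Tran and Achebe, by date first elected to the board (later first) (reversed rule for this group): Tran (25 Jul 2009) before Achebe (7 Feb 2005).
Order: Vasquez, Ferreira, Greco, Sorensen, Andersen, Ibarra, Tanaka, Drummond, Tran, Achebe.

Vasquez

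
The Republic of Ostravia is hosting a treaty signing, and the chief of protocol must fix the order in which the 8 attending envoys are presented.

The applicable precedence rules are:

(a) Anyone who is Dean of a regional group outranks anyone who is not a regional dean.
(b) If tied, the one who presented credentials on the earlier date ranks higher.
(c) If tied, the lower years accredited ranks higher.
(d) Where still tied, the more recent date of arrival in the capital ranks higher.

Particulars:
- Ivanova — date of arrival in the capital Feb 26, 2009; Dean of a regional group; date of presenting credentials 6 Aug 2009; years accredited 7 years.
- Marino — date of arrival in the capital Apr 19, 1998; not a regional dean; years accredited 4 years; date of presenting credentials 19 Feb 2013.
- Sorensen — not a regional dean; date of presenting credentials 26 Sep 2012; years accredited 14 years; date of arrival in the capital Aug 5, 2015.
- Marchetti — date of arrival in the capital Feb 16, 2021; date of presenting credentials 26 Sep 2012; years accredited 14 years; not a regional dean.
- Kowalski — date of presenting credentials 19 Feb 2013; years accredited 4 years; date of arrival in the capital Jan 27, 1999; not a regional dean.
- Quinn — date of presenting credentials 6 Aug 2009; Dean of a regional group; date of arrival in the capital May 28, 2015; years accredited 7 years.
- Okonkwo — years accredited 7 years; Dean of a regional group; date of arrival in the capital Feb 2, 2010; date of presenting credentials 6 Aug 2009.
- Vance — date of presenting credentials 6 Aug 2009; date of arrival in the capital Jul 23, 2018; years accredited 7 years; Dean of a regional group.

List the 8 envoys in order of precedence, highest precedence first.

By the first rule: Vance, Quinn, Okonkwo and Ivanova (each Dean of a regional group); then Marchetti, Sorensen, Kowalski and Marino (each not a regional dean).
Vance, Quinn, Okonkwo and Ivanova all have date of presenting credentials 6 Aug 2009, so the next rule applies.
Vance, Quinn, Okonkwo and Ivanova all have years accredited 7 years, so the next rule applies.
Among Vance, Quinn, Okonkwo and Ivanova, by date of arrival in the capital (later first): Vance (Jul 23, 2018) before Quinn (May 28, 2015) before Okonkwo (Feb 2, 2010) before Ivanova (Feb 26, 2009).
Among Marchetti, Sorensen, Kowalski and Marino, by date of presenting credentials (earlier first): Marchetti and Sorensen (26 Sep 2012) before Kowalski and Marino (19 Feb 2013).
Marchetti and Sorensen both have years accredited 14 years, so the next rule applies.
Among Marchetti and Sorensen, by date of arrival in the capital (later first): Marchetti (Feb 16, 2021) before Sorensen (Aug 5, 2015).
Kowalski and Marino both have years accredited 4 years, so the next rule applies.
Among Kowalski and Marino, by date of arrival in the capital (later first): Kowalski (Jan 27, 1999) before Marino (Apr 19, 1998).
Full order: Vance, Quinn, Okonkwo, Ivanova, Marchetti, Sorensen, Kowalski, Marino.

Vance, Quinn, Okonkwo, Ivanova, Marchetti, Sorensen, Kowalski, Marino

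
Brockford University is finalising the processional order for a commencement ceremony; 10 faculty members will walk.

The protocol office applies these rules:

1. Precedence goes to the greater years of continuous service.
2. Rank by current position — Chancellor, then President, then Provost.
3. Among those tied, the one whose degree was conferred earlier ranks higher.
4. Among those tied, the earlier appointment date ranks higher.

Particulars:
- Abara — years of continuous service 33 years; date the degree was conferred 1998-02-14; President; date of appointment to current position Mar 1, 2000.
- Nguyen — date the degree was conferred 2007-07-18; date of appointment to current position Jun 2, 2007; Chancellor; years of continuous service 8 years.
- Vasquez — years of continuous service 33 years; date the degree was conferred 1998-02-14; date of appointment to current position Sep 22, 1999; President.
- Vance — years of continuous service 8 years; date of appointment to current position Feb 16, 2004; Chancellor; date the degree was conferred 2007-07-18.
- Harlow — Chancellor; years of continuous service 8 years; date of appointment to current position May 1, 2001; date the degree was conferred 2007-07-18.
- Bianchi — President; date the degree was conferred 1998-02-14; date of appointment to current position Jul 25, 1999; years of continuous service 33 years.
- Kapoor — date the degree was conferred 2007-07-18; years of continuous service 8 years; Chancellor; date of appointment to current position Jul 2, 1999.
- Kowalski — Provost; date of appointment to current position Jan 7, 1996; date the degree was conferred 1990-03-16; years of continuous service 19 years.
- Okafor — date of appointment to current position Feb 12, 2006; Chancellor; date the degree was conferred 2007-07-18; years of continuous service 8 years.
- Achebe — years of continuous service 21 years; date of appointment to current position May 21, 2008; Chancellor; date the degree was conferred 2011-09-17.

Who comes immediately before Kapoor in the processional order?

Kowalski

By years of continuous service (higher first): Bianchi, Vasquez and Abara (each 33 years); then Achebe (21 years); then Kowalski (19 years); then Kapoor, Harlow, Vance, Okafor and Nguyen (each 8 years).
Bianchi, Vasquez and Abara are each President, so the next rule applies.
Bianchi, Vasquez and Abara all have date the degree was conferred 1998-02-14, so the next rule applies.
Among Bianchi, Vasquez and Abara, by date of appointment to current position (earlier first): Bianchi (Jul 25, 1999) before Vasquez (Sep 22, 1999) before Abara (Mar 1, 2000).
Kapoor, Harlow, Vance, Okafor and Nguyen are each Chancellor, so the next rule applies.
Kapoor, Harlow, Vance, Okafor and Nguyen all have date the degree was conferred 2007-07-18, so the next rule applies.
Among Kapoor, Harlow, Vance, Okafor and Nguyen, by date of appointment to current position (earlier first): Kapoor (Jul 2, 1999) before Harlow (May 1, 2001) before Vance (Feb 16, 2004) before Okafor (Feb 12, 2006) before Nguyen (Jun 2, 2007).
Order: Bianchi, Vasquez, Abara, Achebe, Kowalski, Kapoor, Harlow, Vance, Okafor, Nguyen.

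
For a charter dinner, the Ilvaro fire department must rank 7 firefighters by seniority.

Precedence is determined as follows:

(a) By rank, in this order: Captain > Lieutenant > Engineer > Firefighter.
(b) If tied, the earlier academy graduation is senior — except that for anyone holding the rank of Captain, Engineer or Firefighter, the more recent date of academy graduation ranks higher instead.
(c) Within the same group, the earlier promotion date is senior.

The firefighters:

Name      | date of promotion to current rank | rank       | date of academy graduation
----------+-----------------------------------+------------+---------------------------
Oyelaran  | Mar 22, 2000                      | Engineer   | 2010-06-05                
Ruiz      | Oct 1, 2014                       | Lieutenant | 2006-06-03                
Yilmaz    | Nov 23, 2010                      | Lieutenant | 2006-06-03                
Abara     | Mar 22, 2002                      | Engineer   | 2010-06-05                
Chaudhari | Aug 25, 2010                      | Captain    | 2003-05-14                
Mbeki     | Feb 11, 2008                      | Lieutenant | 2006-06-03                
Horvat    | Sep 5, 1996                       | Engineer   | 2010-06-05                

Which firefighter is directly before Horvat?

Ruiz

By rank: Chaudhari (Captain); then Mbeki, Yilmaz and Ruiz (Lieutenant); then Horvat, Oyelaran and Abara (Engineer).
Mbeki, Yilmaz and Ruiz all have date of academy graduation 2006-06-03, so the next rule applies.
Among Mbeki, Yilmaz and Ruiz, by date of promotion to current rank (earlier first): Mbeki (Feb 11, 2008) before Yilmaz (Nov 23, 2010) before Ruiz (Oct 1, 2014).
Horvat, Oyelaran and Abara all have date of academy graduation 2010-06-05, so the next rule applies.
Among Horvat, Oyelaran and Abara, by date of promotion to current rank (earlier first): Horvat (Sep 5, 1996) before Oyelaran (Mar 22, 2000) before Abara (Mar 22, 2002).
Order: Chaudhari, Mbeki, Yilmaz, Ruiz, Horvat, Oyelaran, Abara.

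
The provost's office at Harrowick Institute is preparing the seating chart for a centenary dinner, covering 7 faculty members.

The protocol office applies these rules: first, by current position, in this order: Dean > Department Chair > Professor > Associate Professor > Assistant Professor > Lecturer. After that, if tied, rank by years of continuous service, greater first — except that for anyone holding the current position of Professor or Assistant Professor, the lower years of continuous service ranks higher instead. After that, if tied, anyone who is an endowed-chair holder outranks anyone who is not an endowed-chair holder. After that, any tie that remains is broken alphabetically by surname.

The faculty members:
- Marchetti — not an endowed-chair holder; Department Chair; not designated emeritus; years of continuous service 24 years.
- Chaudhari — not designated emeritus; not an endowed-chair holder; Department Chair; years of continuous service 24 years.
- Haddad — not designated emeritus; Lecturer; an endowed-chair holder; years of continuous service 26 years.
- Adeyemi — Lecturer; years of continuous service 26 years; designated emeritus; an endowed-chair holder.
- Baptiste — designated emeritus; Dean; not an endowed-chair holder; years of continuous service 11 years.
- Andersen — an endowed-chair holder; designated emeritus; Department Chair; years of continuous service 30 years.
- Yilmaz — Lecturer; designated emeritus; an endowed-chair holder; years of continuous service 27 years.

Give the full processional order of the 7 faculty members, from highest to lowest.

By current position: Baptiste (Dean); then Andersen, Chaudhari and Marchetti (Department Chair); then Yilmaz, Adeyemi and Haddad (Lecturer).
Among Andersen, Chaudhari and Marchetti, by years of continuous service (higher first): Andersen (30 years) before Chaudhari and Marchetti (24 years).
Chaudhari and Marchetti are each not an endowed-chair holder, so the next rule applies.
Among Chaudhari and Marchetti, alphabetically by surname: Chaudhari before Marchetti.
Among Yilmaz, Adeyemi and Haddad, by years of continuous service (higher first): Yilmaz (27 years) before Adeyemi and Haddad (26 years).
Adeyemi and Haddad are each an endowed-chair holder, so the next rule applies.
Among Adeyemi and Haddad, alphabetically by surname: Adeyemi before Haddad.
Full order: Baptiste, Andersen, Chaudhari, Marchetti, Yilmaz, Adeyemi, Haddad.

Baptiste, Andersen, Chaudhari, Marchetti, Yilmaz, Adeyemi, Haddad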